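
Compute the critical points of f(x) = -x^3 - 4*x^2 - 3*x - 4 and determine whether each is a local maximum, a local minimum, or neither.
f'(x) = -3*x^2 - 8*x - 3

Solve f'(x) = 0:
  3*x^2 + 8*x + 3 = 0 has no rational roots; quadratic formula: x = (-8 ± √28)/6.
  ⇒ x = -4/3 - sqrt(7)/3 ≈ -2.2153, -4/3 + sqrt(7)/3 ≈ -0.4514

f''(x) = -6*x - 8
Second-derivative test at each critical point:
  f''(-2.2153) = 5.2915 > 0 → local minimum
  f''(-0.4514) = -5.2915 < 0 → local maximum

Critical points: x = -4/3 - sqrt(7)/3 ≈ -2.2153 (local minimum); x = -4/3 + sqrt(7)/3 ≈ -0.4514 (local maximum)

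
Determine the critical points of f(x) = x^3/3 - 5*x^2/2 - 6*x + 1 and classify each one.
f'(x) = x^2 - 5*x - 6

Solve f'(x) = 0:
  Factor: x^2 - 5*x - 6 = (x - 6)*(x + 1) = 0.
  ⇒ x = -1, 6

f''(x) = 2*x - 5
Second-derivative test at each critical point:
  f''(-1) = -7 < 0 → local maximum
  f''(6) = 7 > 0 → local minimum

Critical points: x = -1 (local maximum); x = 6 (local minimum)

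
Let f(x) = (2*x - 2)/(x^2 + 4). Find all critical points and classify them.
f'(x) = 2*(x^2 - 2*x*(x - 1) + 4)/(x^2 + 4)^2

Solve f'(x) = 0:
  f'(x) = -2*(x^2 - 2*x - 4)/(x^2 + 4)^2; the denominator is positive wherever f is defined, so f'(x) = 0 ⇔ -2*x^2 + 4*x + 8 = 0.
  Factor: -2*x^2 + 4*x + 8 = -2*(x^2 - 2*x - 4); x^2 - 2*x - 4 = 0 has no rational roots; quadratic formula: x = (2 ± √20)/2.
  ⇒ x = 1 - sqrt(5) ≈ -1.2361, 1 + sqrt(5) ≈ 3.2361

f''(x) = 4*(4*x^2*(x - 1) + (1 - 3*x)*(x^2 + 4))/(x^2 + 4)^3
Second-derivative test at each critical point:
  f''(-1.2361) = 0.2927 > 0 → local minimum
  f''(3.2361) = -0.0427 < 0 → local maximum

Critical points: x = 1 - sqrt(5) ≈ -1.2361 (local minimum); x = 1 + sqrt(5) ≈ 3.2361 (local maximum)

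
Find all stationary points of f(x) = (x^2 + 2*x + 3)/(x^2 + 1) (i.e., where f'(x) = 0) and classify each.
f'(x) = 2*(-x^2 - 2*x + 1)/(x^4 + 2*x^2 + 1)

Solve f'(x) = 0:
  f'(x) = -2*(x^2 + 2*x - 1)/(x^2 + 1)^2; the denominator is positive wherever f is defined, so f'(x) = 0 ⇔ -2*x^2 - 4*x + 2 = 0.
  Factor: -2*x^2 - 4*x + 2 = -2*(x^2 + 2*x - 1); x^2 + 2*x - 1 = 0 has no rational roots; quadratic formula: x = (-2 ± √8)/2.
  ⇒ x = -sqrt(2) - 1 ≈ -2.4142, -1 + sqrt(2) ≈ 0.4142

f''(x) = 4*(x^3 + 3*x^2 - 3*x - 1)/(x^6 + 3*x^4 + 3*x^2 + 1)
Second-derivative test at each critical point:
  f''(-2.4142) = 0.1213 > 0 → local minimum
  f''(0.4142) = -4.1213 < 0 → local maximum

Critical points: x = -sqrt(2) - 1 ≈ -2.4142 (local minimum); x = -1 + sqrt(2) ≈ 0.4142 (local maximum)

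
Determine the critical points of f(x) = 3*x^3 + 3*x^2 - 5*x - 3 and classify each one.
f'(x) = 9*x^2 + 6*x - 5

Solve f'(x) = 0:
  9*x^2 + 6*x - 5 = 0 has no rational roots; quadratic formula: x = (-6 ± √216)/18.
  ⇒ x = -sqrt(6)/3 - 1/3 ≈ -1.1498, -1/3 + sqrt(6)/3 ≈ 0.4832

f''(x) = 18*x + 6
Second-derivative test at each critical point:
  f''(-1.1498) = -14.6969 < 0 → local maximum
  f''(0.4832) = 14.6969 > 0 → local minimum

Critical points: x = -sqrt(6)/3 - 1/3 ≈ -1.1498 (local maximum); x = -1/3 + sqrt(6)/3 ≈ 0.4832 (local minimum)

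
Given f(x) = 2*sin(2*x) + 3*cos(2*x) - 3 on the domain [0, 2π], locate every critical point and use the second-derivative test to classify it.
f'(x) = -6*sin(2*x) + 4*cos(2*x)

Solve f'(x) = 0 on [0, 2π]:
  f'(x) = 0 ⇔ 2*cos(2*x) = 3*sin(2*x) ⇔ tan(2*x) = 2/3, i.e. 2*x = arctan(2/3) + nπ; keep the solutions lying in [0, 2π].
  ⇒ x = atan(2/3)/2 ≈ 0.2940, atan(2/3)/2 + pi/2 ≈ 1.8648, atan(2/3)/2 + pi ≈ 3.4356, atan(2/3)/2 + 3*pi/2 ≈ 5.0064

f''(x) = -8*sin(2*x) - 12*cos(2*x)
Second-derivative test at each critical point:
  f''(0.2940) = -14.4222 < 0 → local maximum
  f''(1.8648) = 14.4222 > 0 → local minimum
  f''(3.4356) = -14.4222 < 0 → local maximum
  f''(5.0064) = 14.4222 > 0 → local minimum

Critical points: x = atan(2/3)/2 ≈ 0.2940 (local maximum); x = atan(2/3)/2 + pi/2 ≈ 1.8648 (local minimum); x = atan(2/3)/2 + pi ≈ 3.4356 (local maximum); x = atan(2/3)/2 + 3*pi/2 ≈ 5.0064 (local minimum)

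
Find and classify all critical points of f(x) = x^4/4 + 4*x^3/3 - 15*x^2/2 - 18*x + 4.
f'(x) = x^3 + 4*x^2 - 15*x - 18

Solve f'(x) = 0:
  Factor: x^3 + 4*x^2 - 15*x - 18 = (x - 3)*(x + 1)*(x + 6) = 0.
  ⇒ x = -6, -1, 3

f''(x) = 3*x^2 + 8*x - 15
Second-derivative test at each critical point:
  f''(-6) = 45 > 0 → local minimum
  f''(-1) = -20 < 0 → local maximum
  f''(3) = 36 > 0 → local minimum

Critical points: x = -6 (local minimum); x = -1 (local maximum); x = 3 (local minimum)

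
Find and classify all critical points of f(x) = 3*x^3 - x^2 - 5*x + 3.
f'(x) = 9*x^2 - 2*x - 5

Solve f'(x) = 0:
  9*x^2 - 2*x - 5 = 0 has no rational roots; quadratic formula: x = (2 ± √184)/18.
  ⇒ x = 1/9 - sqrt(46)/9 ≈ -0.6425, 1/9 + sqrt(46)/9 ≈ 0.8647

f''(x) = 18*x - 2
Second-derivative test at each critical point:
  f''(-0.6425) = -13.5647 < 0 → local maximum
  f''(0.8647) = 13.5647 > 0 → local minimum

Critical points: x = 1/9 - sqrt(46)/9 ≈ -0.6425 (local maximum); x = 1/9 + sqrt(46)/9 ≈ 0.8647 (local minimum)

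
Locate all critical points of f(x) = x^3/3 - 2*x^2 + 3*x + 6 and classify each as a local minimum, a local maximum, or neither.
f'(x) = x^2 - 4*x + 3

Solve f'(x) = 0:
  Factor: x^2 - 4*x + 3 = (x - 3)*(x - 1) = 0.
  ⇒ x = 1, 3

f''(x) = 2*x - 4
Second-derivative test at each critical point:
  f''(1) = -2 < 0 → local maximum
  f''(3) = 2 > 0 → local minimum

Critical points: x = 1 (local maximum); x = 3 (local minimum)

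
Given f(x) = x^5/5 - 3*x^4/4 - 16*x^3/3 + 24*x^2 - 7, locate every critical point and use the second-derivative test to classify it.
f'(x) = x*(x^3 - 3*x^2 - 16*x + 48)

Solve f'(x) = 0:
  Factor: x^4 - 3*x^3 - 16*x^2 + 48*x = x*(x - 4)*(x - 3)*(x + 4) = 0.
  ⇒ x = -4, 0, 3, 4

f''(x) = 4*x^3 - 9*x^2 - 32*x + 48
Second-derivative test at each critical point:
  f''(-4) = -224 < 0 → local maximum
  f''(0) = 48 > 0 → local minimum
  f''(3) = -21 < 0 → local maximum
  f''(4) = 32 > 0 → local minimum

Critical points: x = -4 (local maximum); x = 0 (local minimum); x = 3 (local maximum); x = 4 (local minimum)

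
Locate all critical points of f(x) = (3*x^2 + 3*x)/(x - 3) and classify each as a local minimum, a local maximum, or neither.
f'(x) = 3*(x^2 - 6*x - 3)/(x^2 - 6*x + 9)

Solve f'(x) = 0:
  f'(x) = 3*(x^2 - 6*x - 3)/(x - 3)^2; the denominator is positive wherever f is defined, so f'(x) = 0 ⇔ 3*x^2 - 18*x - 9 = 0.
  Factor: 3*x^2 - 18*x - 9 = 3*(x^2 - 6*x - 3); x^2 - 6*x - 3 = 0 has no rational roots; quadratic formula: x = (6 ± √48)/2.
  ⇒ x = 3 - 2*sqrt(3) ≈ -0.4641, 3 + 2*sqrt(3) ≈ 6.4641

f''(x) = 72/(x^3 - 9*x^2 + 27*x - 27)
Second-derivative test at each critical point:
  f''(-0.4641) = -1.7321 < 0 → local maximum
  f''(6.4641) = 1.7321 > 0 → local minimum

Critical points: x = 3 - 2*sqrt(3) ≈ -0.4641 (local maximum); x = 3 + 2*sqrt(3) ≈ 6.4641 (local minimum)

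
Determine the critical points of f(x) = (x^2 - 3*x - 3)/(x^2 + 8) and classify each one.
f'(x) = (3*x^2 + 22*x - 24)/(x^4 + 16*x^2 + 64)

Solve f'(x) = 0:
  f'(x) = (3*x^2 + 22*x - 24)/(x^2 + 8)^2; the denominator is positive wherever f is defined, so f'(x) = 0 ⇔ 3*x^2 + 22*x - 24 = 0.
  3*x^2 + 22*x - 24 = 0 has no rational roots; quadratic formula: x = (-22 ± √772)/6.
  ⇒ x = -sqrt(193)/3 - 11/3 ≈ -8.2975, -11/3 + sqrt(193)/3 ≈ 0.9641

f''(x) = 2*(-3*x^3 - 33*x^2 + 72*x + 88)/(x^6 + 24*x^4 + 192*x^2 + 512)
Second-derivative test at each critical point:
  f''(-8.2975) = -0.0047 < 0 → local maximum
  f''(0.9641) = 0.3485 > 0 → local minimum

Critical points: x = -sqrt(193)/3 - 11/3 ≈ -8.2975 (local maximum); x = -11/3 + sqrt(193)/3 ≈ 0.9641 (local minimum)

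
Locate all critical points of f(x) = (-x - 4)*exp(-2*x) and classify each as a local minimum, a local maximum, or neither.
f'(x) = (2*x + 7)*exp(-2*x)

Solve f'(x) = 0:
  f'(x) = (2*x + 7)·exp(-2*x) and exp(-2*x) > 0 for every x, so f'(x) = 0 ⇔ 2*x + 7 = 0.
  2*x + 7 = 0.
  ⇒ x = -7/2

f''(x) = 4*(-x - 3)*exp(-2*x)
Second-derivative test at each critical point:
  f''(-7/2) = 2193.2663 > 0 → local minimum

Critical points: x = -7/2 (local minimum)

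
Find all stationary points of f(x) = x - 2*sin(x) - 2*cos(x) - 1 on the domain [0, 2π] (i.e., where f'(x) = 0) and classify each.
f'(x) = -2*sqrt(2)*cos(x + pi/4) + 1

Solve f'(x) = 0 on [0, 2π]:
  f'(x) = 0 ⇔ 2*sin(x) - 2*cos(x) = -1. Write the left side as R·cos(x + φ) with R = √((-2)² + (-2)²) = 2*sqrt(2), cos φ = -sqrt(2)/2, sin φ = -sqrt(2)/2; then cos(x + φ) = -sqrt(2)/4. Solve for x and keep the solutions lying in [0, 2π].
  ⇒ x = atan((-1 + sqrt(7))/(1 + sqrt(7))) ≈ 0.4240, atan((-sqrt(7) - 1)/(1 - sqrt(7))) + pi ≈ 4.2884

f''(x) = 2*sqrt(2)*sin(x + pi/4)
Second-derivative test at each critical point:
  f''(0.4240) = 2.6458 > 0 → local minimum
  f''(4.2884) = -2.6458 < 0 → local maximum

Critical points: x = atan((-1 + sqrt(7))/(1 + sqrt(7))) ≈ 0.4240 (local minimum); x = atan((-sqrt(7) - 1)/(1 - sqrt(7))) + pi ≈ 4.2884 (local maximum)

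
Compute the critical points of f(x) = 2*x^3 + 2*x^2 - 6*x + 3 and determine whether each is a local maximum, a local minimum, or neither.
f'(x) = 6*x^2 + 4*x - 6

Solve f'(x) = 0:
  Factor: 6*x^2 + 4*x - 6 = 2*(3*x^2 + 2*x - 3); 3*x^2 + 2*x - 3 = 0 has no rational roots; quadratic formula: x = (-2 ± √40)/6.
  ⇒ x = -sqrt(10)/3 - 1/3 ≈ -1.3874, -1/3 + sqrt(10)/3 ≈ 0.7208

f''(x) = 12*x + 4
Second-derivative test at each critical point:
  f''(-1.3874) = -12.6491 < 0 → local maximum
  f''(0.7208) = 12.6491 > 0 → local minimum

Critical points: x = -sqrt(10)/3 - 1/3 ≈ -1.3874 (local maximum); x = -1/3 + sqrt(10)/3 ≈ 0.7208 (local minimum)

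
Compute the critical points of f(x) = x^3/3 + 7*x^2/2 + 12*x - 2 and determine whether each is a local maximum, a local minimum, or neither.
f'(x) = x^2 + 7*x + 12

Solve f'(x) = 0:
  Factor: x^2 + 7*x + 12 = (x + 3)*(x + 4) = 0.
  ⇒ x = -4, -3

f''(x) = 2*x + 7
Second-derivative test at each critical point:
  f''(-4) = -1 < 0 → local maximum
  f''(-3) = 1 > 0 → local minimum

Critical points: x = -4 (local maximum); x = -3 (local minimum)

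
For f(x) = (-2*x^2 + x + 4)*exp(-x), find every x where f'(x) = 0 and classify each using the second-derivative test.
f'(x) = (2*x^2 - 5*x - 3)*exp(-x)

Solve f'(x) = 0:
  f'(x) = (2*x^2 - 5*x - 3)·exp(-x) and exp(-x) > 0 for every x, so f'(x) = 0 ⇔ 2*x^2 - 5*x - 3 = 0.
  Factor: 2*x^2 - 5*x - 3 = (x - 3)*(2*x + 1) = 0.
  ⇒ x = -1/2, 3

f''(x) = (-2*x^2 + 9*x - 2)*exp(-x)
Second-derivative test at each critical point:
  f''(-1/2) = -11.5410 < 0 → local maximum
  f''(3) = 0.3485 > 0 → local minimum

Critical points: x = -1/2 (local maximum); x = 3 (local minimum)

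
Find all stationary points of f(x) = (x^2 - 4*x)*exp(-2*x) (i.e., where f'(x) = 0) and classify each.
f'(x) = 2*(-x^2 + 5*x - 2)*exp(-2*x)

Solve f'(x) = 0:
  f'(x) = (-2*x^2 + 10*x - 4)·exp(-2*x) and exp(-2*x) > 0 for every x, so f'(x) = 0 ⇔ -2*x^2 + 10*x - 4 = 0.
  Factor: -2*x^2 + 10*x - 4 = -2*(x^2 - 5*x + 2); x^2 - 5*x + 2 = 0 has no rational roots; quadratic formula: x = (5 ± √17)/2.
  ⇒ x = 5/2 - sqrt(17)/2 ≈ 0.4384, sqrt(17)/2 + 5/2 ≈ 4.5616

f''(x) = 2*(2*x^2 - 12*x + 9)*exp(-2*x)
Second-derivative test at each critical point:
  f''(0.4384) = 3.4310 > 0 → local minimum
  f''(4.5616) = -0.0009 < 0 → local maximum

Critical points: x = 5/2 - sqrt(17)/2 ≈ 0.4384 (local minimum); x = sqrt(17)/2 + 5/2 ≈ 4.5616 (local maximum)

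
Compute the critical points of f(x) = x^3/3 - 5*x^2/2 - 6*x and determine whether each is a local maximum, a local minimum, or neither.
f'(x) = x^2 - 5*x - 6

Solve f'(x) = 0:
  Factor: x^2 - 5*x - 6 = (x - 6)*(x + 1) = 0.
  ⇒ x = -1, 6

f''(x) = 2*x - 5
Second-derivative test at each critical point:
  f''(-1) = -7 < 0 → local maximum
  f''(6) = 7 > 0 → local minimum

Critical points: x = -1 (local maximum); x = 6 (local minimum)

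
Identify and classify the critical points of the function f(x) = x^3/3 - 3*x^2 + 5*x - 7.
f'(x) = x^2 - 6*x + 5

Solve f'(x) = 0:
  Factor: x^2 - 6*x + 5 = (x - 5)*(x - 1) = 0.
  ⇒ x = 1, 5

f''(x) = 2*x - 6
Second-derivative test at each critical point:
  f''(1) = -4 < 0 → local maximum
  f''(5) = 4 > 0 → local minimum

Critical points: x = 1 (local maximum); x = 5 (local minimum)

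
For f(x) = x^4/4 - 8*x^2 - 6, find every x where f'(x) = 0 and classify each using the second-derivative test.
f'(x) = x*(x^2 - 16)

Solve f'(x) = 0:
  Factor: x^3 - 16*x = x*(x - 4)*(x + 4) = 0.
  ⇒ x = -4, 0, 4

f''(x) = 3*x^2 - 16
Second-derivative test at each critical point:
  f''(-4) = 32 > 0 → local minimum
  f''(0) = -16 < 0 → local maximum
  f''(4) = 32 > 0 → local minimum

Critical points: x = -4 (local minimum); x = 0 (local maximum); x = 4 (local minimum)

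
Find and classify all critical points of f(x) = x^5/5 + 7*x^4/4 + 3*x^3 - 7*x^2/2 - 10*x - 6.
f'(x) = x^4 + 7*x^3 + 9*x^2 - 7*x - 10

Solve f'(x) = 0:
  Factor: x^4 + 7*x^3 + 9*x^2 - 7*x - 10 = (x - 1)*(x + 1)*(x + 2)*(x + 5) = 0.
  ⇒ x = -5, -2, -1, 1

f''(x) = 4*x^3 + 21*x^2 + 18*x - 7
Second-derivative test at each critical point:
  f''(-5) = -72 < 0 → local maximum
  f''(-2) = 9 > 0 → local minimum
  f''(-1) = -8 < 0 → local maximum
  f''(1) = 36 > 0 → local minimum

Critical points: x = -5 (local maximum); x = -2 (local minimum); x = -1 (local maximum); x = 1 (local minimum)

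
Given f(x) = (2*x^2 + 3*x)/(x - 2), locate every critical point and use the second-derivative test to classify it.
f'(x) = 2*(x^2 - 4*x - 3)/(x^2 - 4*x + 4)

Solve f'(x) = 0:
  f'(x) = 2*(x^2 - 4*x - 3)/(x - 2)^2; the denominator is positive wherever f is defined, so f'(x) = 0 ⇔ 2*x^2 - 8*x - 6 = 0.
  Factor: 2*x^2 - 8*x - 6 = 2*(x^2 - 4*x - 3); x^2 - 4*x - 3 = 0 has no rational roots; quadratic formula: x = (4 ± √28)/2.
  ⇒ x = 2 - sqrt(7) ≈ -0.6458, 2 + sqrt(7) ≈ 4.6458

f''(x) = 28/(x^3 - 6*x^2 + 12*x - 8)
Second-derivative test at each critical point:
  f''(-0.6458) = -1.5119 < 0 → local maximum
  f''(4.6458) = 1.5119 > 0 → local minimum

Critical points: x = 2 - sqrt(7) ≈ -0.6458 (local maximum); x = 2 + sqrt(7) ≈ 4.6458 (local minimum)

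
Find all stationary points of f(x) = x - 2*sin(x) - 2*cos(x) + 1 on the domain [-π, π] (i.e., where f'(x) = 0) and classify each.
f'(x) = -2*sqrt(2)*cos(x + pi/4) + 1

Solve f'(x) = 0 on [-π, π]:
  f'(x) = 0 ⇔ 2*sin(x) - 2*cos(x) = -1. Write the left side as R·cos(x + φ) with R = √((-2)² + (-2)²) = 2*sqrt(2), cos φ = -sqrt(2)/2, sin φ = -sqrt(2)/2; then cos(x + φ) = -sqrt(2)/4. Solve for x and keep the solutions lying in [-π, π].
  ⇒ x = -pi + atan((-sqrt(7) - 1)/(1 - sqrt(7))) ≈ -1.9948, atan((-1 + sqrt(7))/(1 + sqrt(7))) ≈ 0.4240

f''(x) = 2*sqrt(2)*sin(x + pi/4)
Second-derivative test at each critical point:
  f''(-1.9948) = -2.6458 < 0 → local maximum
  f''(0.4240) = 2.6458 > 0 → local minimum

Critical points: x = -pi + atan((-sqrt(7) - 1)/(1 - sqrt(7))) ≈ -1.9948 (local maximum); x = atan((-1 + sqrt(7))/(1 + sqrt(7))) ≈ 0.4240 (local minimum)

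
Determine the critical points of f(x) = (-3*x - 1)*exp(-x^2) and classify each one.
f'(x) = (2*x*(3*x + 1) - 3)*exp(-x^2)

Solve f'(x) = 0:
  f'(x) = (6*x^2 + 2*x - 3)·exp(-x^2) and exp(-x^2) > 0 for every x, so f'(x) = 0 ⇔ 6*x^2 + 2*x - 3 = 0.
  6*x^2 + 2*x - 3 = 0 has no rational roots; quadratic formula: x = (-2 ± √76)/12.
  ⇒ x = -sqrt(19)/6 - 1/6 ≈ -0.8931, -1/6 + sqrt(19)/6 ≈ 0.5598

f''(x) = 2*(-6*x^3 - 2*x^2 + 9*x + 1)*exp(-x^2)
Second-derivative test at each critical point:
  f''(-0.8931) = -3.9261 < 0 → local maximum
  f''(0.5598) = 6.3724 > 0 → local minimum

Critical points: x = -sqrt(19)/6 - 1/6 ≈ -0.8931 (local maximum); x = -1/6 + sqrt(19)/6 ≈ 0.5598 (local minimum)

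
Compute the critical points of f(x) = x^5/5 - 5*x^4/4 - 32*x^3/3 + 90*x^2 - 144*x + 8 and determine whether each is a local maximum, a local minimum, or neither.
f'(x) = x^4 - 5*x^3 - 32*x^2 + 180*x - 144

Solve f'(x) = 0:
  Factor: x^4 - 5*x^3 - 32*x^2 + 180*x - 144 = (x - 6)*(x - 4)*(x - 1)*(x + 6) = 0.
  ⇒ x = -6, 1, 4, 6

f''(x) = 4*x^3 - 15*x^2 - 64*x + 180
Second-derivative test at each critical point:
  f''(-6) = -840 < 0 → local maximum
  f''(1) = 105 > 0 → local minimum
  f''(4) = -60 < 0 → local maximum
  f''(6) = 120 > 0 → local minimum

Critical points: x = -6 (local maximum); x = 1 (local minimum); x = 4 (local maximum); x = 6 (local minimum)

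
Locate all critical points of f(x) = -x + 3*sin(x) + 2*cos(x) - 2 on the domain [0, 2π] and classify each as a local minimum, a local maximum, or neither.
f'(x) = -2*sin(x) + 3*cos(x) - 1

Solve f'(x) = 0 on [0, 2π]:
  f'(x) = 0 ⇔ -2*sin(x) + 3*cos(x) = 1. Write the left side as R·cos(x + φ) with R = √(3² + 2²) = sqrt(13), cos φ = 3*sqrt(13)/13, sin φ = 2*sqrt(13)/13; then cos(x + φ) = sqrt(13)/13. Solve for x and keep the solutions lying in [0, 2π].
  ⇒ x = atan((-2 + 6*sqrt(3))/(3 + 4*sqrt(3))) ≈ 0.7018, atan((-6*sqrt(3) - 2)/(3 - 4*sqrt(3))) + pi ≈ 4.4054

f''(x) = -3*sin(x) - 2*cos(x)
Second-derivative test at each critical point:
  f''(0.7018) = -3.4641 < 0 → local maximum
  f''(4.4054) = 3.4641 > 0 → local minimum

Critical points: x = atan((-2 + 6*sqrt(3))/(3 + 4*sqrt(3))) ≈ 0.7018 (local maximum); x = atan((-6*sqrt(3) - 2)/(3 - 4*sqrt(3))) + pi ≈ 4.4054 (local minimum)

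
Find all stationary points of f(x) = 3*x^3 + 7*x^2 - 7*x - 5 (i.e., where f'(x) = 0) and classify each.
f'(x) = 9*x^2 + 14*x - 7

Solve f'(x) = 0:
  9*x^2 + 14*x - 7 = 0 has no rational roots; quadratic formula: x = (-14 ± √448)/18.
  ⇒ x = -4*sqrt(7)/9 - 7/9 ≈ -1.9537, -7/9 + 4*sqrt(7)/9 ≈ 0.3981

f''(x) = 18*x + 14
Second-derivative test at each critical point:
  f''(-1.9537) = -21.1660 < 0 → local maximum
  f''(0.3981) = 21.1660 > 0 → local minimum

Critical points: x = -4*sqrt(7)/9 - 7/9 ≈ -1.9537 (local maximum); x = -7/9 + 4*sqrt(7)/9 ≈ 0.3981 (local minimum)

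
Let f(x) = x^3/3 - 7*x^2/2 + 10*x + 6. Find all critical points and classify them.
f'(x) = x^2 - 7*x + 10

Solve f'(x) = 0:
  Factor: x^2 - 7*x + 10 = (x - 5)*(x - 2) = 0.
  ⇒ x = 2, 5

f''(x) = 2*x - 7
Second-derivative test at each critical point:
  f''(2) = -3 < 0 → local maximum
  f''(5) = 3 > 0 → local minimum

Critical points: x = 2 (local maximum); x = 5 (local minimum)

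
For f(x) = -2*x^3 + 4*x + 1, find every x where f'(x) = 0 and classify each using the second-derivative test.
f'(x) = 4 - 6*x^2

Solve f'(x) = 0:
  Factor: 4 - 6*x^2 = -2*(3*x^2 - 2); 3*x^2 - 2 = 0 has no rational roots; quadratic formula: x = (0 ± √24)/6.
  ⇒ x = -sqrt(6)/3 ≈ -0.8165, sqrt(6)/3 ≈ 0.8165

f''(x) = -12*x
Second-derivative test at each critical point:
  f''(-0.8165) = 9.7980 > 0 → local minimum
  f''(0.8165) = -9.7980 < 0 → local maximum

Critical points: x = -sqrt(6)/3 ≈ -0.8165 (local minimum); x = sqrt(6)/3 ≈ 0.8165 (local maximum)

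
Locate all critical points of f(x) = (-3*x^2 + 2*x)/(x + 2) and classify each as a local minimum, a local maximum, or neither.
f'(x) = (-3*x^2 - 12*x + 4)/(x^2 + 4*x + 4)

Solve f'(x) = 0:
  f'(x) = -(3*x^2 + 12*x - 4)/(x + 2)^2; the denominator is positive wherever f is defined, so f'(x) = 0 ⇔ -3*x^2 - 12*x + 4 = 0.
  3*x^2 + 12*x - 4 = 0 has no rational roots; quadratic formula: x = (-12 ± √192)/6.
  ⇒ x = -4*sqrt(3)/3 - 2 ≈ -4.3094, -2 + 4*sqrt(3)/3 ≈ 0.3094

f''(x) = -32/(x^3 + 6*x^2 + 12*x + 8)
Second-derivative test at each critical point:
  f''(-4.3094) = 2.5981 > 0 → local minimum
  f''(0.3094) = -2.5981 < 0 → local maximum

Critical points: x = -4*sqrt(3)/3 - 2 ≈ -4.3094 (local minimum); x = -2 + 4*sqrt(3)/3 ≈ 0.3094 (local maximum)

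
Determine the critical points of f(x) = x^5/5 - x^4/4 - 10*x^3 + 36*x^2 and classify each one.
f'(x) = x*(x^3 - x^2 - 30*x + 72)

Solve f'(x) = 0:
  Factor: x^4 - x^3 - 30*x^2 + 72*x = x*(x - 4)*(x - 3)*(x + 6) = 0.
  ⇒ x = -6, 0, 3, 4

f''(x) = 4*x^3 - 3*x^2 - 60*x + 72
Second-derivative test at each critical point:
  f''(-6) = -540 < 0 → local maximum
  f''(0) = 72 > 0 → local minimum
  f''(3) = -27 < 0 → local maximum
  f''(4) = 40 > 0 → local minimum

Critical points: x = -6 (local maximum); x = 0 (local minimum); x = 3 (local maximum); x = 4 (local minimum)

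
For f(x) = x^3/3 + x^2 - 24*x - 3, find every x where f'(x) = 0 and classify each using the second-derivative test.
f'(x) = x^2 + 2*x - 24

Solve f'(x) = 0:
  Factor: x^2 + 2*x - 24 = (x - 4)*(x + 6) = 0.
  ⇒ x = -6, 4

f''(x) = 2*x + 2
Second-derivative test at each critical point:
  f''(-6) = -10 < 0 → local maximum
  f''(4) = 10 > 0 → local minimum

Critical points: x = -6 (local maximum); x = 4 (local minimum)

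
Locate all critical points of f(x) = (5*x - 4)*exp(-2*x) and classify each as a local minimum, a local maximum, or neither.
f'(x) = (13 - 10*x)*exp(-2*x)

Solve f'(x) = 0:
  f'(x) = (13 - 10*x)·exp(-2*x) and exp(-2*x) > 0 for every x, so f'(x) = 0 ⇔ 13 - 10*x = 0.
  13 - 10*x = 0.
  ⇒ x = 13/10

f''(x) = 4*(5*x - 9)*exp(-2*x)
Second-derivative test at each critical point:
  f''(13/10) = -0.7427 < 0 → local maximum

Critical points: x = 13/10 (local maximum)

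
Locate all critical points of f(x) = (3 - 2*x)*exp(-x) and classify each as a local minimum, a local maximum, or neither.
f'(x) = (2*x - 5)*exp(-x)

Solve f'(x) = 0:
  f'(x) = (2*x - 5)·exp(-x) and exp(-x) > 0 for every x, so f'(x) = 0 ⇔ 2*x - 5 = 0.
  2*x - 5 = 0.
  ⇒ x = 5/2

f''(x) = (7 - 2*x)*exp(-x)
Second-derivative test at each critical point:
  f''(5/2) = 0.1642 > 0 → local minimum

Critical points: x = 5/2 (local minimum)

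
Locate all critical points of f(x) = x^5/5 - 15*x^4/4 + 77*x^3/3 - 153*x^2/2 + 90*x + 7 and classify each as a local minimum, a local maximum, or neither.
f'(x) = x^4 - 15*x^3 + 77*x^2 - 153*x + 90

Solve f'(x) = 0:
  Factor: x^4 - 15*x^3 + 77*x^2 - 153*x + 90 = (x - 6)*(x - 5)*(x - 3)*(x - 1) = 0.
  ⇒ x = 1, 3, 5, 6

f''(x) = 4*x^3 - 45*x^2 + 154*x - 153
Second-derivative test at each critical point:
  f''(1) = -40 < 0 → local maximum
  f''(3) = 12 > 0 → local minimum
  f''(5) = -8 < 0 → local maximum
  f''(6) = 15 > 0 → local minimum

Critical points: x = 1 (local maximum); x = 3 (local minimum); x = 5 (local maximum); x = 6 (local minimum)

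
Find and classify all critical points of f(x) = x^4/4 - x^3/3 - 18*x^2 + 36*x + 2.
f'(x) = x^3 - x^2 - 36*x + 36

Solve f'(x) = 0:
  Factor: x^3 - x^2 - 36*x + 36 = (x - 6)*(x - 1)*(x + 6) = 0.
  ⇒ x = -6, 1, 6

f''(x) = 3*x^2 - 2*x - 36
Second-derivative test at each critical point:
  f''(-6) = 84 > 0 → local minimum
  f''(1) = -35 < 0 → local maximum
  f''(6) = 60 > 0 → local minimum

Critical points: x = -6 (local minimum); x = 1 (local maximum); x = 6 (local minimum)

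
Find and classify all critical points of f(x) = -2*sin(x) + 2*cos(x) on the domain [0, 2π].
f'(x) = -2*sqrt(2)*sin(x + pi/4)

Solve f'(x) = 0 on [0, 2π]:
  f'(x) = 0 ⇔ -2*cos(x) = 2*sin(x) ⇔ tan(x) = -1, i.e. x = arctan(-1) + nπ; keep the solutions lying in [0, 2π].
  ⇒ x = 3*pi/4 ≈ 2.3562, 7*pi/4 ≈ 5.4978

f''(x) = -2*sqrt(2)*cos(x + pi/4)
Second-derivative test at each critical point:
  f''(2.3562) = 2.8284 > 0 → local minimum
  f''(5.4978) = -2.8284 < 0 → local maximum

Critical points: x = 3*pi/4 ≈ 2.3562 (local minimum); x = 7*pi/4 ≈ 5.4978 (local maximum)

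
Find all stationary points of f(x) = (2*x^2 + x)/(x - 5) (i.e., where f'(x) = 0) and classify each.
f'(x) = (2*x^2 - 20*x - 5)/(x^2 - 10*x + 25)

Solve f'(x) = 0:
  f'(x) = (2*x^2 - 20*x - 5)/(x - 5)^2; the denominator is positive wherever f is defined, so f'(x) = 0 ⇔ 2*x^2 - 20*x - 5 = 0.
  2*x^2 - 20*x - 5 = 0 has no rational roots; quadratic formula: x = (20 ± √440)/4.
  ⇒ x = 5 - sqrt(110)/2 ≈ -0.2440, 5 + sqrt(110)/2 ≈ 10.2440

f''(x) = 110/(x^3 - 15*x^2 + 75*x - 125)
Second-derivative test at each critical point:
  f''(-0.2440) = -0.7628 < 0 → local maximum
  f''(10.2440) = 0.7628 > 0 → local minimum

Critical points: x = 5 - sqrt(110)/2 ≈ -0.2440 (local maximum); x = 5 + sqrt(110)/2 ≈ 10.2440 (local minimum)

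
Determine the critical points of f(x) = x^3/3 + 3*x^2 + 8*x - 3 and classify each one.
f'(x) = x^2 + 6*x + 8

Solve f'(x) = 0:
  Factor: x^2 + 6*x + 8 = (x + 2)*(x + 4) = 0.
  ⇒ x = -4, -2

f''(x) = 2*x + 6
Second-derivative test at each critical point:
  f''(-4) = -2 < 0 → local maximum
  f''(-2) = 2 > 0 → local minimum

Critical points: x = -4 (local maximum); x = -2 (local minimum)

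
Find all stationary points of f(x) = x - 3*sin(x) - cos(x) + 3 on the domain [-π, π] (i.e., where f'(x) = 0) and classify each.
f'(x) = sin(x) - 3*cos(x) + 1

Solve f'(x) = 0 on [-π, π]:
  f'(x) = 0 ⇔ sin(x) - 3*cos(x) = -1. Write the left side as R·cos(x + φ) with R = √((-3)² + (-1)²) = sqrt(10), cos φ = -3*sqrt(10)/10, sin φ = -sqrt(10)/10; then cos(x + φ) = -sqrt(10)/10. Solve for x and keep the solutions lying in [-π, π].
  ⇒ x = -pi/2 ≈ -1.5708, atan(4/3) ≈ 0.9273

f''(x) = 3*sin(x) + cos(x)
Second-derivative test at each critical point:
  f''(-1.5708) = -3 < 0 → local maximum
  f''(0.9273) = 3 > 0 → local minimum

Critical points: x = -pi/2 ≈ -1.5708 (local maximum); x = atan(4/3) ≈ 0.9273 (local minimum)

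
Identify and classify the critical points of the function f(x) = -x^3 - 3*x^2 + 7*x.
f'(x) = -3*x^2 - 6*x + 7

Solve f'(x) = 0:
  3*x^2 + 6*x - 7 = 0 has no rational roots; quadratic formula: x = (-6 ± √120)/6.
  ⇒ x = -sqrt(30)/3 - 1 ≈ -2.8257, -1 + sqrt(30)/3 ≈ 0.8257

f''(x) = -6*x - 6
Second-derivative test at each critical point:
  f''(-2.8257) = 10.9545 > 0 → local minimum
  f''(0.8257) = -10.9545 < 0 → local maximum

Critical points: x = -sqrt(30)/3 - 1 ≈ -2.8257 (local minimum); x = -1 + sqrt(30)/3 ≈ 0.8257 (local maximum)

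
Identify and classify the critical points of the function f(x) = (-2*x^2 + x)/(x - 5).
f'(x) = (-2*x^2 + 20*x - 5)/(x^2 - 10*x + 25)

Solve f'(x) = 0:
  f'(x) = -(2*x^2 - 20*x + 5)/(x - 5)^2; the denominator is positive wherever f is defined, so f'(x) = 0 ⇔ -2*x^2 + 20*x - 5 = 0.
  2*x^2 - 20*x + 5 = 0 has no rational roots; quadratic formula: x = (20 ± √360)/4.
  ⇒ x = 5 - 3*sqrt(10)/2 ≈ 0.2566, 3*sqrt(10)/2 + 5 ≈ 9.7434

f''(x) = -90/(x^3 - 15*x^2 + 75*x - 125)
Second-derivative test at each critical point:
  f''(0.2566) = 0.8433 > 0 → local minimum
  f''(9.7434) = -0.8433 < 0 → local maximum

Critical points: x = 5 - 3*sqrt(10)/2 ≈ 0.2566 (local minimum); x = 3*sqrt(10)/2 + 5 ≈ 9.7434 (local maximum)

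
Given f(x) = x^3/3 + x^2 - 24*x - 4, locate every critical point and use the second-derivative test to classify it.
f'(x) = x^2 + 2*x - 24

Solve f'(x) = 0:
  Factor: x^2 + 2*x - 24 = (x - 4)*(x + 6) = 0.
  ⇒ x = -6, 4

f''(x) = 2*x + 2
Second-derivative test at each critical point:
  f''(-6) = -10 < 0 → local maximum
  f''(4) = 10 > 0 → local minimum

Critical points: x = -6 (local maximum); x = 4 (local minimum)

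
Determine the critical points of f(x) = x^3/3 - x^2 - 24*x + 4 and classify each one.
f'(x) = x^2 - 2*x - 24

Solve f'(x) = 0:
  Factor: x^2 - 2*x - 24 = (x - 6)*(x + 4) = 0.
  ⇒ x = -4, 6

f''(x) = 2*x - 2
Second-derivative test at each critical point:
  f''(-4) = -10 < 0 → local maximum
  f''(6) = 10 > 0 → local minimum

Critical points: x = -4 (local maximum); x = 6 (local minimum)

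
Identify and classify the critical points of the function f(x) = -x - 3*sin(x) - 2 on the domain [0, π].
f'(x) = -3*cos(x) - 1

Solve f'(x) = 0 on [0, π]:
  f'(x) = 0 ⇔ cos(x) = -1/3, i.e. x = ±arccos(-1/3) + 2nπ; keep the solutions lying in [0, π].
  ⇒ x = acos(-1/3) ≈ 1.9106

f''(x) = 3*sin(x)
Second-derivative test at each critical point:
  f''(1.9106) = 2.8284 > 0 → local minimum

Critical points: x = acos(-1/3) ≈ 1.9106 (local minimum)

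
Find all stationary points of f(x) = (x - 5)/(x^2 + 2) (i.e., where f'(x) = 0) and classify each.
f'(x) = (x^2 - 2*x*(x - 5) + 2)/(x^2 + 2)^2

Solve f'(x) = 0:
  f'(x) = -(x^2 - 10*x - 2)/(x^2 + 2)^2; the denominator is positive wherever f is defined, so f'(x) = 0 ⇔ -x^2 + 10*x + 2 = 0.
  x^2 - 10*x - 2 = 0 has no rational roots; quadratic formula: x = (10 ± √108)/2.
  ⇒ x = 5 - 3*sqrt(3) ≈ -0.1962, 5 + 3*sqrt(3) ≈ 10.1962

f''(x) = 2*(4*x^2*(x - 5) + (5 - 3*x)*(x^2 + 2))/(x^2 + 2)^3
Second-derivative test at each critical point:
  f''(-0.1962) = 2.5009 > 0 → local minimum
  f''(10.1962) = -0.0009 < 0 → local maximum

Critical points: x = 5 - 3*sqrt(3) ≈ -0.1962 (local minimum); x = 5 + 3*sqrt(3) ≈ 10.1962 (local maximum)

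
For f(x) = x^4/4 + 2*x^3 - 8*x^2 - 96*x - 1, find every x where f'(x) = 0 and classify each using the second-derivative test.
f'(x) = x^3 + 6*x^2 - 16*x - 96

Solve f'(x) = 0:
  Factor: x^3 + 6*x^2 - 16*x - 96 = (x - 4)*(x + 4)*(x + 6) = 0.
  ⇒ x = -6, -4, 4

f''(x) = 3*x^2 + 12*x - 16
Second-derivative test at each critical point:
  f''(-6) = 20 > 0 → local minimum
  f''(-4) = -16 < 0 → local maximum
  f''(4) = 80 > 0 → local minimum

Critical points: x = -6 (local minimum); x = -4 (local maximum); x = 4 (local minimum)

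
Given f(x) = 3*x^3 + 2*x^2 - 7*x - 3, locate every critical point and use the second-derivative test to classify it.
f'(x) = 9*x^2 + 4*x - 7

Solve f'(x) = 0:
  9*x^2 + 4*x - 7 = 0 has no rational roots; quadratic formula: x = (-4 ± √268)/18.
  ⇒ x = -sqrt(67)/9 - 2/9 ≈ -1.1317, -2/9 + sqrt(67)/9 ≈ 0.6873

f''(x) = 18*x + 4
Second-derivative test at each critical point:
  f''(-1.1317) = -16.3707 < 0 → local maximum
  f''(0.6873) = 16.3707 > 0 → local minimum

Critical points: x = -sqrt(67)/9 - 2/9 ≈ -1.1317 (local maximum); x = -2/9 + sqrt(67)/9 ≈ 0.6873 (local minimum)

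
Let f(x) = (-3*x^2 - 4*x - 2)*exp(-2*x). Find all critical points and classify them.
f'(x) = 2*x*(3*x + 1)*exp(-2*x)

Solve f'(x) = 0:
  f'(x) = (6*x^2 + 2*x)·exp(-2*x) and exp(-2*x) > 0 for every x, so f'(x) = 0 ⇔ 6*x^2 + 2*x = 0.
  Factor: 6*x^2 + 2*x = 2*x*(3*x + 1) = 0.
  ⇒ x = -1/3, 0

f''(x) = 2*(-6*x^2 + 4*x + 1)*exp(-2*x)
Second-derivative test at each critical point:
  f''(-1/3) = -3.8955 < 0 → local maximum
  f''(0) = 2 > 0 → local minimum

Critical points: x = -1/3 (local maximum); x = 0 (local minimum)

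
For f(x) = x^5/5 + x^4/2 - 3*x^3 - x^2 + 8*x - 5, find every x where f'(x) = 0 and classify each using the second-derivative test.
f'(x) = x^4 + 2*x^3 - 9*x^2 - 2*x + 8

Solve f'(x) = 0:
  Factor: x^4 + 2*x^3 - 9*x^2 - 2*x + 8 = (x - 2)*(x - 1)*(x + 1)*(x + 4) = 0.
  ⇒ x = -4, -1, 1, 2

f''(x) = 4*x^3 + 6*x^2 - 18*x - 2
Second-derivative test at each critical point:
  f''(-4) = -90 < 0 → local maximum
  f''(-1) = 18 > 0 → local minimum
  f''(1) = -10 < 0 → local maximum
  f''(2) = 18 > 0 → local minimum

Critical points: x = -4 (local maximum); x = -1 (local minimum); x = 1 (local maximum); x = 2 (local minimum)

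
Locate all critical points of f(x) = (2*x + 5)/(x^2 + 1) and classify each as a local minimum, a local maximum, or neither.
f'(x) = 2*(-x^2 - 5*x + 1)/(x^4 + 2*x^2 + 1)

Solve f'(x) = 0:
  f'(x) = -2*(x^2 + 5*x - 1)/(x^2 + 1)^2; the denominator is positive wherever f is defined, so f'(x) = 0 ⇔ -2*x^2 - 10*x + 2 = 0.
  Factor: -2*x^2 - 10*x + 2 = -2*(x^2 + 5*x - 1); x^2 + 5*x - 1 = 0 has no rational roots; quadratic formula: x = (-5 ± √29)/2.
  ⇒ x = -sqrt(29)/2 - 5/2 ≈ -5.1926, -5/2 + sqrt(29)/2 ≈ 0.1926

f''(x) = 2*(4*x^2*(2*x + 5) - (6*x + 5)*(x^2 + 1))/(x^2 + 1)^3
Second-derivative test at each critical point:
  f''(-5.1926) = 0.0138 > 0 → local minimum
  f''(0.1926) = -10.0138 < 0 → local maximum

Critical points: x = -sqrt(29)/2 - 5/2 ≈ -5.1926 (local minimum); x = -5/2 + sqrt(29)/2 ≈ 0.1926 (local maximum)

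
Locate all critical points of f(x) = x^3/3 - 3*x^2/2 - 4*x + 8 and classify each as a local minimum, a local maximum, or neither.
f'(x) = x^2 - 3*x - 4

Solve f'(x) = 0:
  Factor: x^2 - 3*x - 4 = (x - 4)*(x + 1) = 0.
  ⇒ x = -1, 4

f''(x) = 2*x - 3
Second-derivative test at each critical point:
  f''(-1) = -5 < 0 → local maximum
  f''(4) = 5 > 0 → local minimum

Critical points: x = -1 (local maximum); x = 4 (local minimum)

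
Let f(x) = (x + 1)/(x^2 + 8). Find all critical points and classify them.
f'(x) = (x^2 - 2*x*(x + 1) + 8)/(x^2 + 8)^2

Solve f'(x) = 0:
  f'(x) = -(x - 2)*(x + 4)/(x^2 + 8)^2; the denominator is positive wherever f is defined, so f'(x) = 0 ⇔ -x^2 - 2*x + 8 = 0.
  Factor: -x^2 - 2*x + 8 = -(x - 2)*(x + 4) = 0.
  ⇒ x = -4, 2

f''(x) = 2*(4*x^2*(x + 1) - (3*x + 1)*(x^2 + 8))/(x^2 + 8)^3
Second-derivative test at each critical point:
  f''(-4) = 1/96 > 0 → local minimum
  f''(2) = -1/24 < 0 → local maximum

Critical points: x = -4 (local minimum); x = 2 (local maximum)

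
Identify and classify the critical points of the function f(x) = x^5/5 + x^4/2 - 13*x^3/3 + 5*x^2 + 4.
f'(x) = x*(x^3 + 2*x^2 - 13*x + 10)

Solve f'(x) = 0:
  Factor: x^4 + 2*x^3 - 13*x^2 + 10*x = x*(x - 2)*(x - 1)*(x + 5) = 0.
  ⇒ x = -5, 0, 1, 2

f''(x) = 4*x^3 + 6*x^2 - 26*x + 10
Second-derivative test at each critical point:
  f''(-5) = -210 < 0 → local maximum
  f''(0) = 10 > 0 → local minimum
  f''(1) = -6 < 0 → local maximum
  f''(2) = 14 > 0 → local minimum

Critical points: x = -5 (local maximum); x = 0 (local minimum); x = 1 (local maximum); x = 2 (local minimum)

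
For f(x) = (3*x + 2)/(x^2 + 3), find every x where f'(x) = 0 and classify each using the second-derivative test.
f'(x) = (-3*x^2 - 4*x + 9)/(x^4 + 6*x^2 + 9)

Solve f'(x) = 0:
  f'(x) = -(3*x^2 + 4*x - 9)/(x^2 + 3)^2; the denominator is positive wherever f is defined, so f'(x) = 0 ⇔ -3*x^2 - 4*x + 9 = 0.
  3*x^2 + 4*x - 9 = 0 has no rational roots; quadratic formula: x = (-4 ± √124)/6.
  ⇒ x = -sqrt(31)/3 - 2/3 ≈ -2.5226, -2/3 + sqrt(31)/3 ≈ 1.1893

f''(x) = 2*(4*x^2*(3*x + 2) - (9*x + 2)*(x^2 + 3))/(x^2 + 3)^3
Second-derivative test at each critical point:
  f''(-2.5226) = 0.1270 > 0 → local minimum
  f''(1.1893) = -0.5715 < 0 → local maximum

Critical points: x = -sqrt(31)/3 - 2/3 ≈ -2.5226 (local minimum); x = -2/3 + sqrt(31)/3 ≈ 1.1893 (local maximum)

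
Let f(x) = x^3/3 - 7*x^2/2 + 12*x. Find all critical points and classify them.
f'(x) = x^2 - 7*x + 12

Solve f'(x) = 0:
  Factor: x^2 - 7*x + 12 = (x - 4)*(x - 3) = 0.
  ⇒ x = 3, 4

f''(x) = 2*x - 7
Second-derivative test at each critical point:
  f''(3) = -1 < 0 → local maximum
  f''(4) = 1 > 0 → local minimum

Critical points: x = 3 (local maximum); x = 4 (local minimum)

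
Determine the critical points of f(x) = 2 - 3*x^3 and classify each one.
f'(x) = -9*x^2

Solve f'(x) = 0:
  ⇒ x = 0

f''(x) = -18*x
Second-derivative test at each critical point:
  f''(0) = 0, so the second-derivative test is inconclusive; use the first-derivative test: f'(-1/4) = -0.5625, f'(1/4) = -0.5625 — f' is negative on both sides (no sign change) → neither a local maximum nor a local minimum

Critical points: x = 0 (neither)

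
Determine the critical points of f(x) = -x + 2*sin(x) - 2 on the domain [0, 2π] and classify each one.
f'(x) = 2*cos(x) - 1

Solve f'(x) = 0 on [0, 2π]:
  f'(x) = 0 ⇔ cos(x) = 1/2, i.e. x = ±arccos(1/2) + 2nπ; keep the solutions lying in [0, 2π].
  ⇒ x = pi/3 ≈ 1.0472, 5*pi/3 ≈ 5.2360

f''(x) = -2*sin(x)
Second-derivative test at each critical point:
  f''(1.0472) = -1.7321 < 0 → local maximum
  f''(5.2360) = 1.7321 > 0 → local minimum

Critical points: x = pi/3 ≈ 1.0472 (local maximum); x = 5*pi/3 ≈ 5.2360 (local minimum)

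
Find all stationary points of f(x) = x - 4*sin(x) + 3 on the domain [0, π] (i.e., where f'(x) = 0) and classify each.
f'(x) = 1 - 4*cos(x)

Solve f'(x) = 0 on [0, π]:
  f'(x) = 0 ⇔ cos(x) = 1/4, i.e. x = ±arccos(1/4) + 2nπ; keep the solutions lying in [0, π].
  ⇒ x = acos(1/4) ≈ 1.3181

f''(x) = 4*sin(x)
Second-derivative test at each critical point:
  f''(1.3181) = 3.8730 > 0 → local minimum

Critical points: x = acos(1/4) ≈ 1.3181 (local minimum)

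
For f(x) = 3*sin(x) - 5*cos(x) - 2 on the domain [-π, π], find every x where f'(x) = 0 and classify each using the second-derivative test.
f'(x) = 5*sin(x) + 3*cos(x)

Solve f'(x) = 0 on [-π, π]:
  f'(x) = 0 ⇔ 3*cos(x) = -5*sin(x) ⇔ tan(x) = -3/5, i.e. x = arctan(-3/5) + nπ; keep the solutions lying in [-π, π].
  ⇒ x = -atan(3/5) ≈ -0.5404, pi - atan(3/5) ≈ 2.6012

f''(x) = -3*sin(x) + 5*cos(x)
Second-derivative test at each critical point:
  f''(-0.5404) = 5.8310 > 0 → local minimum
  f''(2.6012) = -5.8310 < 0 → local maximum

Critical points: x = -atan(3/5) ≈ -0.5404 (local minimum); x = pi - atan(3/5) ≈ 2.6012 (local maximum)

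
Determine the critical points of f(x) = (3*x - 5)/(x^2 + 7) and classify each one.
f'(x) = (-3*x^2 + 10*x + 21)/(x^4 + 14*x^2 + 49)

Solve f'(x) = 0:
  f'(x) = -(3*x^2 - 10*x - 21)/(x^2 + 7)^2; the denominator is positive wherever f is defined, so f'(x) = 0 ⇔ -3*x^2 + 10*x + 21 = 0.
  3*x^2 - 10*x - 21 = 0 has no rational roots; quadratic formula: x = (10 ± √352)/6.
  ⇒ x = 5/3 - 2*sqrt(22)/3 ≈ -1.4603, 5/3 + 2*sqrt(22)/3 ≈ 4.7936

f''(x) = 2*(4*x^2*(3*x - 5) + (5 - 9*x)*(x^2 + 7))/(x^2 + 7)^3
Second-derivative test at each critical point:
  f''(-1.4603) = 0.2250 > 0 → local minimum
  f''(4.7936) = -0.0209 < 0 → local maximum

Critical points: x = 5/3 - 2*sqrt(22)/3 ≈ -1.4603 (local minimum); x = 5/3 + 2*sqrt(22)/3 ≈ 4.7936 (local maximum)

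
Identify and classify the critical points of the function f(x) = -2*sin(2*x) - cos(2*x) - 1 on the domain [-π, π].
f'(x) = 2*sin(2*x) - 4*cos(2*x)

Solve f'(x) = 0 on [-π, π]:
  f'(x) = 0 ⇔ -2*cos(2*x) = -sin(2*x) ⇔ tan(2*x) = 2, i.e. 2*x = arctan(2) + nπ; keep the solutions lying in [-π, π].
  ⇒ x = -pi + atan(2)/2 ≈ -2.5880, -pi/2 + atan(2)/2 ≈ -1.0172, atan(2)/2 ≈ 0.5536, atan(2)/2 + pi/2 ≈ 2.1244

f''(x) = 8*sin(2*x) + 4*cos(2*x)
Second-derivative test at each critical point:
  f''(-2.5880) = 8.9443 > 0 → local minimum
  f''(-1.0172) = -8.9443 < 0 → local maximum
  f''(0.5536) = 8.9443 > 0 → local minimum
  f''(2.1244) = -8.9443 < 0 → local maximum

Critical points: x = -pi + atan(2)/2 ≈ -2.5880 (local minimum); x = -pi/2 + atan(2)/2 ≈ -1.0172 (local maximum); x = atan(2)/2 ≈ 0.5536 (local minimum); x = atan(2)/2 + pi/2 ≈ 2.1244 (local maximum)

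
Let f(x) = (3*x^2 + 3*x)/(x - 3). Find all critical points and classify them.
f'(x) = 3*(x^2 - 6*x - 3)/(x^2 - 6*x + 9)

Solve f'(x) = 0:
  f'(x) = 3*(x^2 - 6*x - 3)/(x - 3)^2; the denominator is positive wherever f is defined, so f'(x) = 0 ⇔ 3*x^2 - 18*x - 9 = 0.
  Factor: 3*x^2 - 18*x - 9 = 3*(x^2 - 6*x - 3); x^2 - 6*x - 3 = 0 has no rational roots; quadratic formula: x = (6 ± √48)/2.
  ⇒ x = 3 - 2*sqrt(3) ≈ -0.4641, 3 + 2*sqrt(3) ≈ 6.4641

f''(x) = 72/(x^3 - 9*x^2 + 27*x - 27)
Second-derivative test at each critical point:
  f''(-0.4641) = -1.7321 < 0 → local maximum
  f''(6.4641) = 1.7321 > 0 → local minimum

Critical points: x = 3 - 2*sqrt(3) ≈ -0.4641 (local maximum); x = 3 + 2*sqrt(3) ≈ 6.4641 (local minimum)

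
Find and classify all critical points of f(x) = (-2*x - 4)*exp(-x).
f'(x) = 2*(x + 1)*exp(-x)

Solve f'(x) = 0:
  f'(x) = (2*x + 2)·exp(-x) and exp(-x) > 0 for every x, so f'(x) = 0 ⇔ 2*x + 2 = 0.
  Factor: 2*x + 2 = 2*(x + 1) = 0.
  ⇒ x = -1

f''(x) = -2*x*exp(-x)
Second-derivative test at each critical point:
  f''(-1) = 5.4366 > 0 → local minimum

Critical points: x = -1 (local minimum)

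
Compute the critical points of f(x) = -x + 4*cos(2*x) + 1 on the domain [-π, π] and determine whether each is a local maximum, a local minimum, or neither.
f'(x) = -8*sin(2*x) - 1

Solve f'(x) = 0 on [-π, π]:
  f'(x) = 0 ⇔ sin(2*x) = -1/8, i.e. 2*x = arcsin(-1/8) + 2nπ or 2*x = π − arcsin(-1/8) + 2nπ; keep the solutions lying in [-π, π].
  ⇒ x = -pi/2 + asin(1/8)/2 ≈ -1.5081, -asin(1/8)/2 ≈ -0.0627, asin(1/8)/2 + pi/2 ≈ 1.6335, pi - asin(1/8)/2 ≈ 3.0789

f''(x) = -16*cos(2*x)
Second-derivative test at each critical point:
  f''(-1.5081) = 15.8745 > 0 → local minimum
  f''(-0.0627) = -15.8745 < 0 → local maximum
  f''(1.6335) = 15.8745 > 0 → local minimum
  f''(3.0789) = -15.8745 < 0 → local maximum

Critical points: x = -pi/2 + asin(1/8)/2 ≈ -1.5081 (local minimum); x = -asin(1/8)/2 ≈ -0.0627 (local maximum); x = asin(1/8)/2 + pi/2 ≈ 1.6335 (local minimum); x = pi - asin(1/8)/2 ≈ 3.0789 (local maximum)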